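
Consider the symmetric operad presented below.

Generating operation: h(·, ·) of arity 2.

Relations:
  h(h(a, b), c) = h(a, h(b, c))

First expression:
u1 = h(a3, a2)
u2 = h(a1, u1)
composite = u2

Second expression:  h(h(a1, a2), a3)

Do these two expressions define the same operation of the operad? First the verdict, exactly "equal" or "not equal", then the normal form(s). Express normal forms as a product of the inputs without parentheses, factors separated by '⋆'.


not equal — first a1 ⋆ a3 ⋆ a2, second a1 ⋆ a2 ⋆ a3

Reducing the first expression gives a1 ⋆ a3 ⋆ a2
Reducing the second expression gives a1 ⋆ a2 ⋆ a3
The forms do not match — not equal.


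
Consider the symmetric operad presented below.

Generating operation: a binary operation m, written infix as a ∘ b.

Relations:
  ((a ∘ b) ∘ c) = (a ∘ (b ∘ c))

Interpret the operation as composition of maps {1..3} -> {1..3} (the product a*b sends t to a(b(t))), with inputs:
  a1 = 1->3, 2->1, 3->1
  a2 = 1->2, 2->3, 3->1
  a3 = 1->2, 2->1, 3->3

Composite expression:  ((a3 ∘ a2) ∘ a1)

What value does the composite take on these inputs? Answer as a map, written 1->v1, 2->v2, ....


1->2, 2->1, 3->1

(a3 ∘ a2) = 1->1, 2->3, 3->2
((a3 ∘ a2) ∘ a1) = 1->2, 2->1, 3->1


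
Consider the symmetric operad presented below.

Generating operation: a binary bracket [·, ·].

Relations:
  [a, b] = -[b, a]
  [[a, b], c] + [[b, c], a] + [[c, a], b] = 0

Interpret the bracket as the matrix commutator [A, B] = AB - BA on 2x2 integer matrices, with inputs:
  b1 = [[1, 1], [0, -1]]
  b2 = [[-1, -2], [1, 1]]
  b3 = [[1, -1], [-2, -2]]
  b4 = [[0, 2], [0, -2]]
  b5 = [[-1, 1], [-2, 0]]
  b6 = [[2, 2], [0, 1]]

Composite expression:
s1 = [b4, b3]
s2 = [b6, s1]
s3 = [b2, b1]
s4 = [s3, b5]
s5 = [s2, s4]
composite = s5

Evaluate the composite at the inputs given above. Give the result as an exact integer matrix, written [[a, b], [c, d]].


[[-48, 96], [144, 48]]

[b4, b3] = [[-4, -8], [4, 4]]
[b6, [b4, b3]] = [[8, 8], [-4, -8]]
[b2, b1] = [[-1, 2], [2, 1]]
[[b2, b1], b5] = [[-6, 0], [-6, 6]]
[[b6, [b4, b3]], [[b2, b1], b5]] = [[-48, 96], [144, 48]]


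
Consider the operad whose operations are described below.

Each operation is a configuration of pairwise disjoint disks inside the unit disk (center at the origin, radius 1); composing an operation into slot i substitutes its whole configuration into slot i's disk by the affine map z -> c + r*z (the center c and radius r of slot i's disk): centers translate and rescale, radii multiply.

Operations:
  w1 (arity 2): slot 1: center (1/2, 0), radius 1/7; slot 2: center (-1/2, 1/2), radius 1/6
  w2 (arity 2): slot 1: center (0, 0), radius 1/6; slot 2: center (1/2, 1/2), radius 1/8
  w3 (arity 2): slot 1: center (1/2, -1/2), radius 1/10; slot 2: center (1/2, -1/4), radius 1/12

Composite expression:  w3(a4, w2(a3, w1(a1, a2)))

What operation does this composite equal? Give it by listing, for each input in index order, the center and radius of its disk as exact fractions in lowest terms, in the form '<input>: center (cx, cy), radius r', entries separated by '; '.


a1: center (35/64, -5/24), radius 1/672; a2: center (103/192, -13/64), radius 1/576; a3: center (1/2, -1/4), radius 1/72; a4: center (1/2, -1/2), radius 1/10

Follow each a-input down from w3: c' goes to c + r*c', radius to r*r'.
tracing a4 down its 1-map path: center (1/2, -1/2), radius 1/10
tracing a3 down its 2-map path: center (1/2, -1/4), radius 1/72
tracing a1 down its 3-map path: center (35/64, -5/24), radius 1/672
tracing a2 down its 3-map path: center (103/192, -13/64), radius 1/576


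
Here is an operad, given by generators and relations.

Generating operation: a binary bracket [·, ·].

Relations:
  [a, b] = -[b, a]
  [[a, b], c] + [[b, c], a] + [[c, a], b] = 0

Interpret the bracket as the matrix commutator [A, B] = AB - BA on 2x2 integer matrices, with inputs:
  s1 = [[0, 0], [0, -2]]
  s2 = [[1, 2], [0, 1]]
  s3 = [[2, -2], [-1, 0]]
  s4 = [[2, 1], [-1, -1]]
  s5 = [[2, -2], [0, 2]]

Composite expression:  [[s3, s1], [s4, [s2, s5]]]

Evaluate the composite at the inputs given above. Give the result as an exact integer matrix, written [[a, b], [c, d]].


[[0, 0], [0, 0]]

[s3, s1] = [[0, 4], [-2, 0]]
[s2, s5] = [[0, 0], [0, 0]]
[s4, [s2, s5]] = [[0, 0], [0, 0]]
[[s3, s1], [s4, [s2, s5]]] = [[0, 0], [0, 0]]


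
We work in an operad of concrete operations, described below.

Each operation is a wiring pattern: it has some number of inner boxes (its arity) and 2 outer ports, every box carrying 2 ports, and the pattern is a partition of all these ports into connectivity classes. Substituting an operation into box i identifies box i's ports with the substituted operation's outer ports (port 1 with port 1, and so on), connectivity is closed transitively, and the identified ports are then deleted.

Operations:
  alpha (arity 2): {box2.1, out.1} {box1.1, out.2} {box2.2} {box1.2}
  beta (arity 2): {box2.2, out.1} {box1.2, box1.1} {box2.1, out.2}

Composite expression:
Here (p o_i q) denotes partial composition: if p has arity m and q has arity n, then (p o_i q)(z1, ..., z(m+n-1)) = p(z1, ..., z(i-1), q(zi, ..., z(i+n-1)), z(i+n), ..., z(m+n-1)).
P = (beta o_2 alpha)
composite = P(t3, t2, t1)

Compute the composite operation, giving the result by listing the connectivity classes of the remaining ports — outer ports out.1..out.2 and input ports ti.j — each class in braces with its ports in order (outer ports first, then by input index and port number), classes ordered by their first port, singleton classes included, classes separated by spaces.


{out.1, t2.1} {out.2, t1.1} {t1.2} {t2.2} {t3.1, t3.2}

Reachability decides: close wires over beta-identified ports.
composing alpha on (t2, t1), with out.j its own outer ports: {out.1, t1.1} {out.2, t2.1} {t1.2} {t2.2}
composing beta on (t3, t2, t1), with out.j its own outer ports: {out.1, t2.1} {out.2, t1.1} {t1.2} {t2.2} {t3.1, t3.2}


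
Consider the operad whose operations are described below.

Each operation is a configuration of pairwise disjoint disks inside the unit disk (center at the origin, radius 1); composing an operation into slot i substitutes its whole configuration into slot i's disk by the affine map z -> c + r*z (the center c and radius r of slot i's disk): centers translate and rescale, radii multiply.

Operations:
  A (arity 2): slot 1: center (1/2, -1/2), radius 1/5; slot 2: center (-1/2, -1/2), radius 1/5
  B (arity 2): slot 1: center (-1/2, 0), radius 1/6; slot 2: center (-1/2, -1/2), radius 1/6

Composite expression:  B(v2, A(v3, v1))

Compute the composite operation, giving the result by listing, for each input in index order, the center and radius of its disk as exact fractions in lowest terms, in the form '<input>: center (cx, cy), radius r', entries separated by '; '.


v1: center (-7/12, -7/12), radius 1/30; v2: center (-1/2, 0), radius 1/6; v3: center (-5/12, -7/12), radius 1/30

Follow each v-input down from B: c' goes to c + r*c', radius to r*r'.
v2: after 1 affine step, its disk has center (-1/2, 0), radius 1/6
v3: after 2 affine steps, its disk has center (-5/12, -7/12), radius 1/30
v1: after 2 affine steps, its disk has center (-7/12, -7/12), radius 1/30


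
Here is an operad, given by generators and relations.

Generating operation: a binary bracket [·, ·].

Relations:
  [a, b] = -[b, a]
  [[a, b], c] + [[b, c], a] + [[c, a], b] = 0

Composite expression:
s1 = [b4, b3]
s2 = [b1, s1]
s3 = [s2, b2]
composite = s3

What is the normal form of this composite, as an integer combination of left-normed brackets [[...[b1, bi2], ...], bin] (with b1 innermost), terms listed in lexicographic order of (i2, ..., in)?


-[[[b1, b3], b4], b2] + [[[b1, b4], b3], b2]

Skip Jacobi rewriting: expand, keep b1-initial words, read off terms.
Composite bracket: [[b1, [b4, b3]], b2]
Under [a, b] = ab - ba we get 8 signed associative words (2^3 = 8).
Coefficients come from the b1-initial words:
  sign of b1b3b4b2 is -1, so it contributes -[[[b1, b3], b4], b2]
  sign of b1b4b3b2 is +1, so it contributes +[[[b1, b4], b3], b2]


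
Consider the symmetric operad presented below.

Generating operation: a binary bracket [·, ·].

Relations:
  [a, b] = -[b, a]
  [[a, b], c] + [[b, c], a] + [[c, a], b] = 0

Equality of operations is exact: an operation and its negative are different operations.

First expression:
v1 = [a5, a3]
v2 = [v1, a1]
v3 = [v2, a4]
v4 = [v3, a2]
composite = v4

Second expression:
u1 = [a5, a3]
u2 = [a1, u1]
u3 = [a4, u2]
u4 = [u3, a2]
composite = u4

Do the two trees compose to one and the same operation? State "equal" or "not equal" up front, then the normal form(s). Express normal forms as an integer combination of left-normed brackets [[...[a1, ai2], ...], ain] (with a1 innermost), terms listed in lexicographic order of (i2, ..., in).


equal; the common form is [[[[a1, a3], a5], a4], a2] - [[[[a1, a5], a3], a4], a2]

The first expression, normalized: [[[[a1, a3], a5], a4], a2] - [[[[a1, a5], a3], a4], a2]
The second expression, normalized: [[[[a1, a3], a5], a4], a2] - [[[[a1, a5], a3], a4], a2]
The forms coincide; equal.


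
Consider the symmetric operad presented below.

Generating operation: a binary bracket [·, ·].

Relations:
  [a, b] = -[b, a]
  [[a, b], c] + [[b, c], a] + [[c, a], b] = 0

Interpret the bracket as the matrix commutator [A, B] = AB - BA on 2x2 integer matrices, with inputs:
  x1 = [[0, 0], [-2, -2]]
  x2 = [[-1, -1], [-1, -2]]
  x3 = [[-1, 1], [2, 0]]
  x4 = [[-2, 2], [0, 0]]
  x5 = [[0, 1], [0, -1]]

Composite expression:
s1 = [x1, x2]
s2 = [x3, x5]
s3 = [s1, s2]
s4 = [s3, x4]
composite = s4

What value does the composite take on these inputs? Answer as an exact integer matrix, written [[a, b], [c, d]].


[x1, x2] = [[-2, -2], [0, 2]]
[x3, x5] = [[-2, -2], [2, 2]]
[[x1, x2], [x3, x5]] = [[-4, 0], [8, 4]]
[[[x1, x2], [x3, x5]], x4] = [[-16, -16], [-16, 16]]

[[-16, -16], [-16, 16]]


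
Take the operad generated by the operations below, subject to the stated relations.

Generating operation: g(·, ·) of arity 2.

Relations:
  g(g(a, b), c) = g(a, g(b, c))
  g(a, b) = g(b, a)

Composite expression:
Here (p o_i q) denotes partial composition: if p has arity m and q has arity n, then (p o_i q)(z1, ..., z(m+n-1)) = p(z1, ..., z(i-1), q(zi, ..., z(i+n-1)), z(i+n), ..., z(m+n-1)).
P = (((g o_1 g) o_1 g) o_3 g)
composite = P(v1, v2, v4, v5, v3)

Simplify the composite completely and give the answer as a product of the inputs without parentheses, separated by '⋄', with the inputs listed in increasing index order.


Shape and order are irrelevant to g; the v-input set decides.
g(v1, v2) reduces to v1 ⋄ v2
g(v4, v5) reduces to v4 ⋄ v5
g(g(v1, v2), g(v4, v5)) reduces to v1 ⋄ v2 ⋄ v4 ⋄ v5
g(g(g(v1, v2), g(v4, v5)), v3) reduces to v1 ⋄ v2 ⋄ v4 ⋄ v5 ⋄ v3
sorting the factors by input index: v1 ⋄ v2 ⋄ v3 ⋄ v4 ⋄ v5

v1 ⋄ v2 ⋄ v3 ⋄ v4 ⋄ v5


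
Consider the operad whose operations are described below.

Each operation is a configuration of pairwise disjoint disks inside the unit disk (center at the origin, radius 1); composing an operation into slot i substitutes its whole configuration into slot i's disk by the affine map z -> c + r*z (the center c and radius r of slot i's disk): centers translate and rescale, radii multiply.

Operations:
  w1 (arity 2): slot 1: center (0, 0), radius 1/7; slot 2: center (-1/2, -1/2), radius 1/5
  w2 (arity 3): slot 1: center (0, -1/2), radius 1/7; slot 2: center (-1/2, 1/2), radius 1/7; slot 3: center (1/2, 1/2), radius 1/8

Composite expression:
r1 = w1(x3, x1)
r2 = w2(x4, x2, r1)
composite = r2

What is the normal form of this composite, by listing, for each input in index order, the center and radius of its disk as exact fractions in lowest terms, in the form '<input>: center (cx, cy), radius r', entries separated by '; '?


Only the slot chain above each x matters under w2; compose those maps.
x4: after 1 affine step, its disk has center (0, -1/2), radius 1/7
x2: after 1 affine step, its disk has center (-1/2, 1/2), radius 1/7
x3: after 2 affine steps, its disk has center (1/2, 1/2), radius 1/56
x1: after 2 affine steps, its disk has center (7/16, 7/16), radius 1/40

x1: center (7/16, 7/16), radius 1/40; x2: center (-1/2, 1/2), radius 1/7; x3: center (1/2, 1/2), radius 1/56; x4: center (0, -1/2), radius 1/7


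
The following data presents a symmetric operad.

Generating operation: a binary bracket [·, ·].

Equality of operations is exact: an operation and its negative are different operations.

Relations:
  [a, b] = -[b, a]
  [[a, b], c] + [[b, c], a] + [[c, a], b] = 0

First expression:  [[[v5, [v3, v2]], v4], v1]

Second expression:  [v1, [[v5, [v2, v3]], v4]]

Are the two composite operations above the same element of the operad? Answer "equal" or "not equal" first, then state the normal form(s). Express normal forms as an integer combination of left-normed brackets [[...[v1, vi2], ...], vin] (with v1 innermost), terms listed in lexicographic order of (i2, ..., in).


equal — both sides give -[[[[v1, v2], v3], v5], v4] + [[[[v1, v3], v2], v5], v4] + [[[[v1, v4], v2], v3], v5] - [[[[v1, v4], v3], v2], v5] - [[[[v1, v4], v5], v2], v3] + [[[[v1, v4], v5], v3], v2] + [[[[v1, v5], v2], v3], v4] - [[[[v1, v5], v3], v2], v4]

The first expression reduces to -[[[[v1, v2], v3], v5], v4] + [[[[v1, v3], v2], v5], v4] + [[[[v1, v4], v2], v3], v5] - [[[[v1, v4], v3], v2], v5] - [[[[v1, v4], v5], v2], v3] + [[[[v1, v4], v5], v3], v2] + [[[[v1, v5], v2], v3], v4] - [[[[v1, v5], v3], v2], v4]
The second expression reduces to -[[[[v1, v2], v3], v5], v4] + [[[[v1, v3], v2], v5], v4] + [[[[v1, v4], v2], v3], v5] - [[[[v1, v4], v3], v2], v5] - [[[[v1, v4], v5], v2], v3] + [[[[v1, v4], v5], v3], v2] + [[[[v1, v5], v2], v3], v4] - [[[[v1, v5], v3], v2], v4]
The normal forms match — equal.


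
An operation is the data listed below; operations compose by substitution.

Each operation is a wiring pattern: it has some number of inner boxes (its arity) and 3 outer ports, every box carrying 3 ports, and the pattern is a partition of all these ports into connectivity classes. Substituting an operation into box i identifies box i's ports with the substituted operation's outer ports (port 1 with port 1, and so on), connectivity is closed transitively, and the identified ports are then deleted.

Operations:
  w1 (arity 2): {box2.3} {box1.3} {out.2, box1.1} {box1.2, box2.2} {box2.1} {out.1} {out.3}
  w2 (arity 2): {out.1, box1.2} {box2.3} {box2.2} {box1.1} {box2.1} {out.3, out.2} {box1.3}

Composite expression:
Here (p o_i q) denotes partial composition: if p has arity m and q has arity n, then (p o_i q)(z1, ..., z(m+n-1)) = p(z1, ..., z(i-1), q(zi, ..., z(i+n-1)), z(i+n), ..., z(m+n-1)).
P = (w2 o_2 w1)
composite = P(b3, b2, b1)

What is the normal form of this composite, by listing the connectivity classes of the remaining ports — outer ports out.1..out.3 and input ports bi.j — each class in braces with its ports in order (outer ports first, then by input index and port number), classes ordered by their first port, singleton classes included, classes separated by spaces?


{out.1, b3.2} {out.2, out.3} {b1.1} {b1.2, b2.2} {b1.3} {b2.1} {b2.3} {b3.1} {b3.3}

Reachability decides: close wires over w2-identified ports.
composing w1 on (b2, b1), with out.j its own outer ports: {out.1} {out.2, b2.1} {out.3} {b1.1} {b1.2, b2.2} {b1.3} {b2.3}
composing w2 on (b3, b2, b1), with out.j its own outer ports: {out.1, b3.2} {out.2, out.3} {b1.1} {b1.2, b2.2} {b1.3} {b2.1} {b2.3} {b3.1} {b3.3}


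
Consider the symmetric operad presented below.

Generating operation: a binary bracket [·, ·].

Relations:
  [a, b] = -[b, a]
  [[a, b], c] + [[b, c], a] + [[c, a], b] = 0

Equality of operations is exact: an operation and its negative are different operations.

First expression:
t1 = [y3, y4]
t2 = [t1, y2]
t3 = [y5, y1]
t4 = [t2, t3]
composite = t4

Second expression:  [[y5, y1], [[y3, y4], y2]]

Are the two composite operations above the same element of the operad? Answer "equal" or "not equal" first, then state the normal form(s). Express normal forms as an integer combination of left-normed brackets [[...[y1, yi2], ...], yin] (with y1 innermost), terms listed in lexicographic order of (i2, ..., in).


not equal — first -[[[[y1, y5], y2], y3], y4] + [[[[y1, y5], y2], y4], y3] + [[[[y1, y5], y3], y4], y2] - [[[[y1, y5], y4], y3], y2], second [[[[y1, y5], y2], y3], y4] - [[[[y1, y5], y2], y4], y3] - [[[[y1, y5], y3], y4], y2] + [[[[y1, y5], y4], y3], y2]

The first composite normalizes to -[[[[y1, y5], y2], y3], y4] + [[[[y1, y5], y2], y4], y3] + [[[[y1, y5], y3], y4], y2] - [[[[y1, y5], y4], y3], y2]
The second composite normalizes to [[[[y1, y5], y2], y3], y4] - [[[[y1, y5], y2], y4], y3] - [[[[y1, y5], y3], y4], y2] + [[[[y1, y5], y4], y3], y2]
The normal forms differ: not equal.


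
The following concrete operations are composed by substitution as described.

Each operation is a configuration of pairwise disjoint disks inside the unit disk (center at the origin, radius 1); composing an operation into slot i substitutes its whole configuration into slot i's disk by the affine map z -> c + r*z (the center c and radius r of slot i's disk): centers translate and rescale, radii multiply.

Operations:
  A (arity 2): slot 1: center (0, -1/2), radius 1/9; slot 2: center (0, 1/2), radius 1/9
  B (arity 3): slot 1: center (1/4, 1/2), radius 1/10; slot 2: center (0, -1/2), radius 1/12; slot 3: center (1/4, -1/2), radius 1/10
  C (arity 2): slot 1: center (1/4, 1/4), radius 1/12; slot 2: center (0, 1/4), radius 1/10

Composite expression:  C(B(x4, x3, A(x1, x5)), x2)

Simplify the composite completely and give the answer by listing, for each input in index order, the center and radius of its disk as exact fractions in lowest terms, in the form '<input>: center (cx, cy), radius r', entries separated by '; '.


x1: center (13/48, 49/240), radius 1/1080; x2: center (0, 1/4), radius 1/10; x3: center (1/4, 5/24), radius 1/144; x4: center (13/48, 7/24), radius 1/120; x5: center (13/48, 17/80), radius 1/1080

Below C, radii multiply path by path; the x-disk centers shift.
tracing x4 down its 2-map path: center (13/48, 7/24), radius 1/120
tracing x3 down its 2-map path: center (1/4, 5/24), radius 1/144
tracing x1 down its 3-map path: center (13/48, 49/240), radius 1/1080
tracing x5 down its 3-map path: center (13/48, 17/80), radius 1/1080
tracing x2 down its 1-map path: center (0, 1/4), radius 1/10


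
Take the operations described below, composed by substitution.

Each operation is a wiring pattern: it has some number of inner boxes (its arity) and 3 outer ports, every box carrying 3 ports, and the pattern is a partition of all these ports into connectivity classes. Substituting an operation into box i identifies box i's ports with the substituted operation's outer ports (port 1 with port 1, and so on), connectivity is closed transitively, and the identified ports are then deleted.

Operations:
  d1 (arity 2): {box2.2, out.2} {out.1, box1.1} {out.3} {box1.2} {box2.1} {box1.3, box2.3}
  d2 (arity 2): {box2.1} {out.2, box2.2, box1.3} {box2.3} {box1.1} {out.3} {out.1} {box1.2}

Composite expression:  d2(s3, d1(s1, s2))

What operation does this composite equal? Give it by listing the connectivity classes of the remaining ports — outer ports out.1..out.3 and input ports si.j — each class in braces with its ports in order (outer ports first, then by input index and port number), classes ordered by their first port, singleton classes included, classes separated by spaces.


{out.1} {out.2, s2.2, s3.3} {out.3} {s1.1} {s1.2} {s1.3, s2.3} {s2.1} {s3.1} {s3.2}


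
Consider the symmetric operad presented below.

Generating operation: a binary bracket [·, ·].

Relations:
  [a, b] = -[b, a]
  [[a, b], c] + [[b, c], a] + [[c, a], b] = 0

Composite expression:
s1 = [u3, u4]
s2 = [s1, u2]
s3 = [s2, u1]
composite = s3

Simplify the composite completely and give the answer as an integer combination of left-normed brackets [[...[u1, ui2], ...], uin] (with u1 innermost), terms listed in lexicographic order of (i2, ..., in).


Expand each bracket as ab - ba; the u1-initial words give the coefficients.
Composite bracket: [[[u3, u4], u2], u1]
Each bracket splits as ab - ba, giving 8 signed words (2^3 = 8).
The u1-initial words carry the normal form:
  word u1u2u3u4 has sign +1, contributing +[[[u1, u2], u3], u4]
  word u1u2u4u3 has sign -1, contributing -[[[u1, u2], u4], u3]
  word u1u3u4u2 has sign -1, contributing -[[[u1, u3], u4], u2]
  word u1u4u3u2 has sign +1, contributing +[[[u1, u4], u3], u2]

[[[u1, u2], u3], u4] - [[[u1, u2], u4], u3] - [[[u1, u3], u4], u2] + [[[u1, u4], u3], u2]


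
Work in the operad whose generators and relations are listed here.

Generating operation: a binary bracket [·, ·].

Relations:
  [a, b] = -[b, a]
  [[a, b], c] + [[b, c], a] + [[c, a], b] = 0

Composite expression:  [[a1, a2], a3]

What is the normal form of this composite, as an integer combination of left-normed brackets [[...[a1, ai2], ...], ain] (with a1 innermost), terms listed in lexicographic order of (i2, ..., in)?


Expand each bracket as ab - ba; the a1-initial words give the coefficients.
Composite bracket: [[a1, a2], a3]
Each bracket splits as ab - ba, giving 4 signed words (2^2 = 4).
Only words starting with a1 matter:
  word a1a2a3 has sign +1, contributing +[[a1, a2], a3]

[[a1, a2], a3]


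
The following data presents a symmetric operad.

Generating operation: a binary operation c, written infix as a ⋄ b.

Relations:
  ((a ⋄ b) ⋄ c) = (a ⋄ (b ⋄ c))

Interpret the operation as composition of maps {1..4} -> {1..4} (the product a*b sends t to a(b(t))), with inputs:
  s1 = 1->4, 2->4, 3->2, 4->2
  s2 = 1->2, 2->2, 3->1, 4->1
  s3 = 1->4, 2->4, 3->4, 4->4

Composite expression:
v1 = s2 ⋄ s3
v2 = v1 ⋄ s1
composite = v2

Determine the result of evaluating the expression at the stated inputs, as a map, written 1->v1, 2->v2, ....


1->1, 2->1, 3->1, 4->1


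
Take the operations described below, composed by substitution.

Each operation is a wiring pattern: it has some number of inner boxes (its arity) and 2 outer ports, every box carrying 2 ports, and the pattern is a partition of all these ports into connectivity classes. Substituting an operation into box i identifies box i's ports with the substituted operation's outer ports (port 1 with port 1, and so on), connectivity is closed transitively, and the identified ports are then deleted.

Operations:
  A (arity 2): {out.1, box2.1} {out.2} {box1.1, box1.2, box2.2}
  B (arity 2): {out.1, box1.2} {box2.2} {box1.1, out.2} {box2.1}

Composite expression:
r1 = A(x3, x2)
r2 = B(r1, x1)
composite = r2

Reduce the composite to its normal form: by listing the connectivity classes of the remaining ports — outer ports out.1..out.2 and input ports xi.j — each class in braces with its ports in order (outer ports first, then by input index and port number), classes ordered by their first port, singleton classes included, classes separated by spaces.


{out.1} {out.2, x2.1} {x1.1} {x1.2} {x2.2, x3.1, x3.2}

Substituting into B glues patterns; closure does the rest.
stage A: inputs (x3, x2), connectivity {out.1, x2.1} {out.2} {x2.2, x3.1, x3.2}, out.j its boundary
stage B: inputs (x3, x2, x1), connectivity {out.1} {out.2, x2.1} {x1.1} {x1.2} {x2.2, x3.1, x3.2}, out.j its boundary


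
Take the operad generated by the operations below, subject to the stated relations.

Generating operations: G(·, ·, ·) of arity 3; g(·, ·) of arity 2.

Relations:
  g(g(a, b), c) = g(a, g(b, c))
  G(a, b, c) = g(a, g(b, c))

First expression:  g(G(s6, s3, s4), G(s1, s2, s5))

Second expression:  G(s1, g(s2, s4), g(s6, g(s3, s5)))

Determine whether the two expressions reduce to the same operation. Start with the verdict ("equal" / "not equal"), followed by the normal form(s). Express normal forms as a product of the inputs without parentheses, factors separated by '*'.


not equal: they reduce to s6 * s3 * s4 * s1 * s2 * s5 and s1 * s2 * s4 * s6 * s3 * s5


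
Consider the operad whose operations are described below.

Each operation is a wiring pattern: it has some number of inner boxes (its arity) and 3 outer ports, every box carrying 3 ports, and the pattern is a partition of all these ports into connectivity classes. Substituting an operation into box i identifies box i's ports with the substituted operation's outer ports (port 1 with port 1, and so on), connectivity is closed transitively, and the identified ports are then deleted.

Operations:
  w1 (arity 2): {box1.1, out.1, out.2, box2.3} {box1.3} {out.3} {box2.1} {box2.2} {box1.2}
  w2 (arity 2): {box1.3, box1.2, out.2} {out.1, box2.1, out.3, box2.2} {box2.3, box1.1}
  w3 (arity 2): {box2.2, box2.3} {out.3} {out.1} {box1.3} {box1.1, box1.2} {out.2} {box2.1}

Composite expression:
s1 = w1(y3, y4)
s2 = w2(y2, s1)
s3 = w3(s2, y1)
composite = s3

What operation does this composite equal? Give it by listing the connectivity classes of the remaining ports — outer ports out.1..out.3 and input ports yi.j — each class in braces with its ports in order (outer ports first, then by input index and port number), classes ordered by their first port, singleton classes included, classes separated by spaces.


{out.1} {out.2} {out.3} {y1.1} {y1.2, y1.3} {y2.1} {y2.2, y2.3, y3.1, y4.3} {y3.2} {y3.3} {y4.1} {y4.2}


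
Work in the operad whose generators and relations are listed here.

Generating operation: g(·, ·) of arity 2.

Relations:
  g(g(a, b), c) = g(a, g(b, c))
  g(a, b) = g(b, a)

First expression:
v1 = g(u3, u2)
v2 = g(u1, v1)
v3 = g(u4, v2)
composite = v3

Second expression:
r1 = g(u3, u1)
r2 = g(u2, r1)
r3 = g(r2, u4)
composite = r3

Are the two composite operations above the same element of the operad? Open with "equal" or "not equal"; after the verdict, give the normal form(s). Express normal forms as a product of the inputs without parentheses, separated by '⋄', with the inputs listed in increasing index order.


The first expression, normalized: u1 ⋄ u2 ⋄ u3 ⋄ u4
The second expression, normalized: u1 ⋄ u2 ⋄ u3 ⋄ u4
The forms coincide; equal.

equal; both compose to u1 ⋄ u2 ⋄ u3 ⋄ u4


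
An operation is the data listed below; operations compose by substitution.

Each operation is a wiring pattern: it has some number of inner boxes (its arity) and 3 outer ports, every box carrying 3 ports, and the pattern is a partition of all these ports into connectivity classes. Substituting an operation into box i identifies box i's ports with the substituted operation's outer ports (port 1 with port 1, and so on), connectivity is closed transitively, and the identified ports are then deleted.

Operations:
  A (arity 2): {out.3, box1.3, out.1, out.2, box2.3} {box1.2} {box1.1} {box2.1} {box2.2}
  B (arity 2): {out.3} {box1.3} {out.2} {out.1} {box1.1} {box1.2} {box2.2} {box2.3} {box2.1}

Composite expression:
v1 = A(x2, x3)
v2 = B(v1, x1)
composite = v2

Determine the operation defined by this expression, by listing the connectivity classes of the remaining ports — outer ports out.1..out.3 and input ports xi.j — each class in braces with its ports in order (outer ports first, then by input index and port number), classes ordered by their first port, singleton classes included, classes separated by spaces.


Connectivity passes through glued B-boundaries; trace each wire chain.
after A, the pattern on (x2, x3) reads {out.1, out.2, out.3, x2.3, x3.3} {x2.1} {x2.2} {x3.1} {x3.2} (out.j = its outer ports)
after B, the pattern on (x2, x3, x1) reads {out.1} {out.2} {out.3} {x1.1} {x1.2} {x1.3} {x2.1} {x2.2} {x2.3, x3.3} {x3.1} {x3.2} (out.j = its outer ports)

{out.1} {out.2} {out.3} {x1.1} {x1.2} {x1.3} {x2.1} {x2.2} {x2.3, x3.3} {x3.1} {x3.2}


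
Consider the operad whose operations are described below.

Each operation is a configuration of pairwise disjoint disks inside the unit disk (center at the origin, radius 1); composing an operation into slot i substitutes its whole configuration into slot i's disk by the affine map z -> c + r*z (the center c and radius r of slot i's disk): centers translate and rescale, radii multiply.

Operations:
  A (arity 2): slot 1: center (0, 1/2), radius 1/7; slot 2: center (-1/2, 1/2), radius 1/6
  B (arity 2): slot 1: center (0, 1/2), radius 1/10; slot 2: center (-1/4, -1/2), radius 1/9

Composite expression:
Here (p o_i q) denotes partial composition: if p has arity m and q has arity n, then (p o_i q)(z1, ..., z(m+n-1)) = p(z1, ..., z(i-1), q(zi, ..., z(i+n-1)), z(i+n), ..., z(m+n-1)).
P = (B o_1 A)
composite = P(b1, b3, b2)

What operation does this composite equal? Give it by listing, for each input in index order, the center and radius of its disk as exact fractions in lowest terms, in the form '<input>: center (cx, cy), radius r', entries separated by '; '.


b1: center (0, 11/20), radius 1/70; b2: center (-1/4, -1/2), radius 1/9; b3: center (-1/20, 11/20), radius 1/60

Each b-disk chains the slot maps above it in B; radii multiply.
input b1: composing its 2 substitution steps yields center (0, 11/20), radius 1/70
input b3: composing its 2 substitution steps yields center (-1/20, 11/20), radius 1/60
input b2: composing its 1 substitution step yields center (-1/4, -1/2), radius 1/9


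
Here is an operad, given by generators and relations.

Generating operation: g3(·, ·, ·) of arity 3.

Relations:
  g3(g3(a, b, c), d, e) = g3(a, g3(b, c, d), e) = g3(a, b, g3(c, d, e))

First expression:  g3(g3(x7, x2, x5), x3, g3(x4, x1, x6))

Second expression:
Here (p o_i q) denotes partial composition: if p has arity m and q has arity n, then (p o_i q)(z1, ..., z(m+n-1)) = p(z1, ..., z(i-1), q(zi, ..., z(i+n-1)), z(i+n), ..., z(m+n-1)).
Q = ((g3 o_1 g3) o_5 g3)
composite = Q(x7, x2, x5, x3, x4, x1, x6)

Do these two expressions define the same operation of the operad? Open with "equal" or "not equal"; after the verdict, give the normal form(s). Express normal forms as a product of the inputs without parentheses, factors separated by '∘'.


equal: each reduces to x7 ∘ x2 ∘ x5 ∘ x3 ∘ x4 ∘ x1 ∘ x6

In normal form, the first expression is x7 ∘ x2 ∘ x5 ∘ x3 ∘ x4 ∘ x1 ∘ x6
In normal form, the second expression is x7 ∘ x2 ∘ x5 ∘ x3 ∘ x4 ∘ x1 ∘ x6
The normal forms match — equal.


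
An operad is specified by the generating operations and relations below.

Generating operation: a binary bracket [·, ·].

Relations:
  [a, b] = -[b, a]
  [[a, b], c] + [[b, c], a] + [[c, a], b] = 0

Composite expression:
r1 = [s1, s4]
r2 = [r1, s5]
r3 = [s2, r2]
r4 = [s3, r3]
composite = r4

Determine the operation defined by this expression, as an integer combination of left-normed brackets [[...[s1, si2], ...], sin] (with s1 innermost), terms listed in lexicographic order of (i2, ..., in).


[[[[s1, s4], s5], s2], s3]

A multilinear Lie element is pinned by s1-initial words (s1 innermost).
Composite bracket: [s3, [s2, [[s1, s4], s5]]]
Expanding via [a, b] = ab - ba: 16 signed words (2^4 = 16).
Words beginning with s1 determine it all:
  s1s4s5s2s3 (sign +1) contributes +[[[[s1, s4], s5], s2], s3]


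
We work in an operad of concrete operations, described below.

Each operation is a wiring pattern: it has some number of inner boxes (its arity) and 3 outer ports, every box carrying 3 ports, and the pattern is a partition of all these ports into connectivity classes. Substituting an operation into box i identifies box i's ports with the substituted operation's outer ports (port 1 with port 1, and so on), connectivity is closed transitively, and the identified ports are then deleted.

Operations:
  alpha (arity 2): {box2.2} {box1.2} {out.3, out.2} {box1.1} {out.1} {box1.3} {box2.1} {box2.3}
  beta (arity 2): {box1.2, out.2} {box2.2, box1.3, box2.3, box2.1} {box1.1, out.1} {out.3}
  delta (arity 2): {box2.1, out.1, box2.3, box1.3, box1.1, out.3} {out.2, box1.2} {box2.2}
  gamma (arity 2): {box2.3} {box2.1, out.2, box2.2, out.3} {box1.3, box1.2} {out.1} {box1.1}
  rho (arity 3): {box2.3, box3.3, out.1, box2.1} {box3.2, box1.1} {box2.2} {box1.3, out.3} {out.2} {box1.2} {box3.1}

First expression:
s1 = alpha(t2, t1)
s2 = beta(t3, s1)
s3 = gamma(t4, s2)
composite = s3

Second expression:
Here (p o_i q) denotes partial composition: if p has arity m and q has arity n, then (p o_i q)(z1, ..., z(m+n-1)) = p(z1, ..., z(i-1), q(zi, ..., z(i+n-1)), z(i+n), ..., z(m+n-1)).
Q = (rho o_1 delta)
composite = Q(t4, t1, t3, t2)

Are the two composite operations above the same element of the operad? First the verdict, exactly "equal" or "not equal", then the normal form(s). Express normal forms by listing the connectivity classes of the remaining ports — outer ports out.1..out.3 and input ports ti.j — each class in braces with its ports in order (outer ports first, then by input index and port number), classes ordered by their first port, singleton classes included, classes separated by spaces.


not equal — first {out.1} {out.2, out.3, t3.1, t3.2} {t1.1} {t1.2} {t1.3} {t2.1} {t2.2} {t2.3} {t3.3} {t4.1} {t4.2, t4.3}, second {out.1, t2.3, t3.1, t3.3} {out.2} {out.3, t1.1, t1.3, t2.2, t4.1, t4.3} {t1.2} {t2.1} {t3.2} {t4.2}

In normal form, the first expression is {out.1} {out.2, out.3, t3.1, t3.2} {t1.1} {t1.2} {t1.3} {t2.1} {t2.2} {t2.3} {t3.3} {t4.1} {t4.2, t4.3}
In normal form, the second expression is {out.1, t2.3, t3.1, t3.3} {out.2} {out.3, t1.1, t1.3, t2.2, t4.1, t4.3} {t1.2} {t2.1} {t3.2} {t4.2}
Distinct normal forms: not equal.


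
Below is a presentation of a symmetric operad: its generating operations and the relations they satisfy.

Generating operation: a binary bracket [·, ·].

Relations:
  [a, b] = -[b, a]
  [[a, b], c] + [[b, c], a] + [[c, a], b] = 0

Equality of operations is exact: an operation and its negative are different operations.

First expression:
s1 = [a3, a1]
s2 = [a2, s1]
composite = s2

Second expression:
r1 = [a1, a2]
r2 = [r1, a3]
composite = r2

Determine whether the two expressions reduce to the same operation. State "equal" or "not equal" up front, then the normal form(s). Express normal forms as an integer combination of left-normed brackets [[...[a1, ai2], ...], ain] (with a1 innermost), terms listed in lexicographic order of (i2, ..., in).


not equal; the first gives [[a1, a3], a2] and the second [[a1, a2], a3]

Reducing the first expression gives [[a1, a3], a2]
Reducing the second expression gives [[a1, a2], a3]
They disagree, so not equal.


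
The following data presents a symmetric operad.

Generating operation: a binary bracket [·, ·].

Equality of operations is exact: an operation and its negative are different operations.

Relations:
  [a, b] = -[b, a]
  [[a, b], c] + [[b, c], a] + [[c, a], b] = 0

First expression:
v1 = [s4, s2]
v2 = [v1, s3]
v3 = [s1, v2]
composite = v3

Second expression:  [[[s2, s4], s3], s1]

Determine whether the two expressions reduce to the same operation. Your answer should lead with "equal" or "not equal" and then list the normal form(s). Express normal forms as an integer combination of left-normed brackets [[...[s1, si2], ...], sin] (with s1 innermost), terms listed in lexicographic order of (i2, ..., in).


equal; the common form is -[[[s1, s2], s4], s3] + [[[s1, s3], s2], s4] - [[[s1, s3], s4], s2] + [[[s1, s4], s2], s3]


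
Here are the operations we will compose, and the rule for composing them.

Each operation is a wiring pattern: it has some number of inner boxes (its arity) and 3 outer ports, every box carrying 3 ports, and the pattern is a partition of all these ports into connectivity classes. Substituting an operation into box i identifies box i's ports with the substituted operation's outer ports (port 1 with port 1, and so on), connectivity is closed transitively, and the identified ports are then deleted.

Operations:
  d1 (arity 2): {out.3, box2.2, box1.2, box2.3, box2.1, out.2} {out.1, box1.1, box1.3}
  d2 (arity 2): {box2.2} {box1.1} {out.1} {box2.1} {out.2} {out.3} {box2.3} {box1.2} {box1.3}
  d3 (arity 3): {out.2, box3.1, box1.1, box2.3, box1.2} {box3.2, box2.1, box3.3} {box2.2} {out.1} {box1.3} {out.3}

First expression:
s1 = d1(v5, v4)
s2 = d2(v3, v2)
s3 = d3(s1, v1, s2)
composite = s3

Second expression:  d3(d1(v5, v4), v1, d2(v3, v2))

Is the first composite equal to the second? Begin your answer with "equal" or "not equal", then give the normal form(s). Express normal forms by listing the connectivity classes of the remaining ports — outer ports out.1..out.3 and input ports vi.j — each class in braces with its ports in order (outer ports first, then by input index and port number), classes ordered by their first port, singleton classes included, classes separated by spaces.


equal; the common form is {out.1} {out.2, v1.3, v4.1, v4.2, v4.3, v5.1, v5.2, v5.3} {out.3} {v1.1} {v1.2} {v2.1} {v2.2} {v2.3} {v3.1} {v3.2} {v3.3}

The first expression reduces to {out.1} {out.2, v1.3, v4.1, v4.2, v4.3, v5.1, v5.2, v5.3} {out.3} {v1.1} {v1.2} {v2.1} {v2.2} {v2.3} {v3.1} {v3.2} {v3.3}
The second expression reduces to {out.1} {out.2, v1.3, v4.1, v4.2, v4.3, v5.1, v5.2, v5.3} {out.3} {v1.1} {v1.2} {v2.1} {v2.2} {v2.3} {v3.1} {v3.2} {v3.3}
The forms coincide; equal.


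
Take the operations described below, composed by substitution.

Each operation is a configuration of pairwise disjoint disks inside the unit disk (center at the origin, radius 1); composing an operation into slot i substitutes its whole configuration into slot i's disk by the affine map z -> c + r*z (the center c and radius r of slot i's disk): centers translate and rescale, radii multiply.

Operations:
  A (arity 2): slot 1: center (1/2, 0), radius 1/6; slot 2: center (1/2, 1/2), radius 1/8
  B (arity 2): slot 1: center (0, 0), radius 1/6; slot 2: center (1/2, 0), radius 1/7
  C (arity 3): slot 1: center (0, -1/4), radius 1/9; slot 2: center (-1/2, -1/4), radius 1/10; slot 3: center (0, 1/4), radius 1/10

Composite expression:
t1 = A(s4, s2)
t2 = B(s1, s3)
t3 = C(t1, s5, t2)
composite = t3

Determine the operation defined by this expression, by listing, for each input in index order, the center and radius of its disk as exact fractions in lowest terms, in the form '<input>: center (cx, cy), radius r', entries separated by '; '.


s1: center (0, 1/4), radius 1/60; s2: center (1/18, -7/36), radius 1/72; s3: center (1/20, 1/4), radius 1/70; s4: center (1/18, -1/4), radius 1/54; s5: center (-1/2, -1/4), radius 1/10

Follow each s-input down from C: c' goes to c + r*c', radius to r*r'.
s4 passes through 2 substitutions, ending at center (1/18, -1/4), radius 1/54
s2 passes through 2 substitutions, ending at center (1/18, -7/36), radius 1/72
s5 passes through 1 substitution, ending at center (-1/2, -1/4), radius 1/10
s1 passes through 2 substitutions, ending at center (0, 1/4), radius 1/60
s3 passes through 2 substitutions, ending at center (1/20, 1/4), radius 1/70


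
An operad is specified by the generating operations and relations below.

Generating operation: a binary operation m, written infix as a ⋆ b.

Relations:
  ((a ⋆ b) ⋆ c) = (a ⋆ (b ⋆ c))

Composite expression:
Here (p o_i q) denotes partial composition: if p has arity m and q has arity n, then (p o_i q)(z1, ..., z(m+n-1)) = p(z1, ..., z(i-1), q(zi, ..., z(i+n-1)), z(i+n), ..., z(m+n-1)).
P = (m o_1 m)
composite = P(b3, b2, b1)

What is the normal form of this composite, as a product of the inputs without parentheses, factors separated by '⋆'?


b3 ⋆ b2 ⋆ b1


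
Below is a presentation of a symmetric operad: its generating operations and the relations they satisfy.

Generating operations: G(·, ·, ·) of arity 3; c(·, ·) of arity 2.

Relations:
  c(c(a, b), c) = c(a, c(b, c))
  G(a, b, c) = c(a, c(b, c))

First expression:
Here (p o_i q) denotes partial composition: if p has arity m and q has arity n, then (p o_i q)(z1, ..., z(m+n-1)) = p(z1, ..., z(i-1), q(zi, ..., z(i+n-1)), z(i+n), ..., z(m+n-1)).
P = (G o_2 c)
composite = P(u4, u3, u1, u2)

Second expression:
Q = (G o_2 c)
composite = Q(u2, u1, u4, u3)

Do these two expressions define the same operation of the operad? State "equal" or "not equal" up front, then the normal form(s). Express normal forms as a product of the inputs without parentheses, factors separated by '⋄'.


Normal form of the first expression: u4 ⋄ u3 ⋄ u1 ⋄ u2
Normal form of the second expression: u2 ⋄ u1 ⋄ u4 ⋄ u3
The forms do not match — not equal.

not equal; first: u4 ⋄ u3 ⋄ u1 ⋄ u2; second: u2 ⋄ u1 ⋄ u4 ⋄ u3
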